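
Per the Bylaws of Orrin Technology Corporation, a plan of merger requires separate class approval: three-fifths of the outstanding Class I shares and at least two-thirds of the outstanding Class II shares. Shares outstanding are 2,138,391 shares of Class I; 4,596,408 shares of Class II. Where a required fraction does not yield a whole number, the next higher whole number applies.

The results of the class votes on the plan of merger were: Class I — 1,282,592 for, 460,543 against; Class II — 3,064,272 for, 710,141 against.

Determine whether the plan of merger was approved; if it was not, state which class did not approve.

Class I: 3/5 of 2138391 = 1283034.60, rounded up to 1283035; 1,283,035 required, 1,282,592 in favor — not approved.
Class II: 2/3 of 4596408 = 3064272; 3,064,272 required, 3,064,272 in favor — approved.

Not approved — the Class I shares did not give the required vote.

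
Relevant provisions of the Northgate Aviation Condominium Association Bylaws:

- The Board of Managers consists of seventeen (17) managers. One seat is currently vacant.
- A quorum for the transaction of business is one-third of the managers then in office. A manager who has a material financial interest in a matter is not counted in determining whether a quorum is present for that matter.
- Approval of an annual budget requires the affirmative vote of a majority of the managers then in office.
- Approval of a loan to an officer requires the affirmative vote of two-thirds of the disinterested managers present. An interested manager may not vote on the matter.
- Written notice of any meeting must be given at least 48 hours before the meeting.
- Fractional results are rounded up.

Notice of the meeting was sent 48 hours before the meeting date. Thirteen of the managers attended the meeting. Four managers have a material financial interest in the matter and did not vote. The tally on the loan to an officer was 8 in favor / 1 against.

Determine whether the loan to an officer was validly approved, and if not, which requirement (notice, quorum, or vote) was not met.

Valid — all requirements satisfied.

Notice: 48 hours given; 48 required (48 ≥ 48). Satisfied.
Quorum: 13 present, but the 4 interested managers do not count, leaving 9. Quorum is 6. Satisfied.
Vote: the loan to an officer requires two-thirds of the disinterested managers present (13 − 4 = 9). 2/3 of 9 = 6, so 6 affirmative votes are needed; 8 voted in favor. Satisfied.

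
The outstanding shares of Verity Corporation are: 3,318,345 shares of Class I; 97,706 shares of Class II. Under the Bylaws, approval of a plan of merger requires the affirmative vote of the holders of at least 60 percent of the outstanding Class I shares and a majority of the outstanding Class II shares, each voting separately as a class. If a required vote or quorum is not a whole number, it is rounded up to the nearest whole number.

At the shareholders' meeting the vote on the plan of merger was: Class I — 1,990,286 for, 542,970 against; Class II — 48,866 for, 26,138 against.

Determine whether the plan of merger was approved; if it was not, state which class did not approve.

Not approved — the Class I shares did not give the required vote.

Class I: 3/5 of 3318345 = 1991007; 1,991,007 required, 1,990,286 in favor — not approved.
Class II: a majority of 97706 is 48854; 48,854 required, 48,866 in favor — approved.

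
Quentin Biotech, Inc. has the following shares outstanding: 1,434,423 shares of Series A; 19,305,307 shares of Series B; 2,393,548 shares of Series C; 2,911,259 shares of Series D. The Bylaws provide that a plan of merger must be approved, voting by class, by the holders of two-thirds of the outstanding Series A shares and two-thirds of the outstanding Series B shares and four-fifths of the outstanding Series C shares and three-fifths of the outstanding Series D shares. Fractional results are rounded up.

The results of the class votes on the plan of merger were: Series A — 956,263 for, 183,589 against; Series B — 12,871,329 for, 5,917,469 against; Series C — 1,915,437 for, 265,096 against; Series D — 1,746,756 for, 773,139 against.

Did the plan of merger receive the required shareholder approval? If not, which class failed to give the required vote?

Series A: 2/3 of 1434423 = 956282; 956,282 required, 956,263 in favor — not approved.
Series B: 2/3 of 19305307 = 12870204.67, rounded up to 12870205; 12,870,205 required, 12,871,329 in favor — approved.
Series C: 4/5 of 2393548 = 1914838.40, rounded up to 1914839; 1,914,839 required, 1,915,437 in favor — approved.
Series D: 3/5 of 2911259 = 1746755.40, rounded up to 1746756; 1,746,756 required, 1,746,756 in favor — approved.

Not approved — the Series A shares did not give the required vote.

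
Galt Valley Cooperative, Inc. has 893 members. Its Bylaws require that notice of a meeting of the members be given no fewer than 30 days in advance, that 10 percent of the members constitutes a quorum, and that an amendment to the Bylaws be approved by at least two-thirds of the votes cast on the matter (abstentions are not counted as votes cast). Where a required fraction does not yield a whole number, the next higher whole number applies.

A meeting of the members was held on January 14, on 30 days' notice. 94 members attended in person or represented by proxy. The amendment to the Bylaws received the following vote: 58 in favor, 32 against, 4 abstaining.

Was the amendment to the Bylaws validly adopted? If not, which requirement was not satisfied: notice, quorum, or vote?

Invalid — vote requirement not satisfied.

Notice: 30 days given; 30 required. Satisfied.
Quorum: 10% of 893 = 89.30, rounded up to 90; 94 present. Satisfied.
Vote: requires two-thirds of the votes cast (94 − 4 abstaining = 90); 2/3 of 90 = 60, so 60 needed; 58 in favor. Not satisfied.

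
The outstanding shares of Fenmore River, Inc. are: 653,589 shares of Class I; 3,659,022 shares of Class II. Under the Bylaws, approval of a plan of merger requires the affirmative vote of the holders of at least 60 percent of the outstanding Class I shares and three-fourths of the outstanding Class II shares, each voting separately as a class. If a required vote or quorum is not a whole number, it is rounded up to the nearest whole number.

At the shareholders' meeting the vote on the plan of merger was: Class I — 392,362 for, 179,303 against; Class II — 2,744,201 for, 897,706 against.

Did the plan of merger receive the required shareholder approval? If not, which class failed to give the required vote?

Class I: 3/5 of 653589 = 392153.40, rounded up to 392154; 392,154 required, 392,362 in favor — approved.
Class II: 3/4 of 3659022 = 2744266.50, rounded up to 2744267; 2,744,267 required, 2,744,201 in favor — not approved.

Not approved — the Class II shares did not give the required vote.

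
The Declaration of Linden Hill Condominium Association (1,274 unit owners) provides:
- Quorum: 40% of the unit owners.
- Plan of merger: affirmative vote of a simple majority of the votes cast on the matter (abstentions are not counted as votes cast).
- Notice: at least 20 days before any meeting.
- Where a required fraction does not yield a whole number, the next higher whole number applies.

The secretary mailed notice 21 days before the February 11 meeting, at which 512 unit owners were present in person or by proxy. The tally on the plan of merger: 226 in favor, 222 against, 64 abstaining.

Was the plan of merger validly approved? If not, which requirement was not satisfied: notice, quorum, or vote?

Notice: 21 days given; 20 required. Satisfied.
Quorum: 40% of 1,274 = 509.60, rounded up to 510; 512 present. Satisfied.
Vote: requires a majority of the votes cast (512 − 64 abstaining = 448); a majority of 448 is 225, so 225 needed; 226 in favor. Satisfied.

Valid — all requirements satisfied.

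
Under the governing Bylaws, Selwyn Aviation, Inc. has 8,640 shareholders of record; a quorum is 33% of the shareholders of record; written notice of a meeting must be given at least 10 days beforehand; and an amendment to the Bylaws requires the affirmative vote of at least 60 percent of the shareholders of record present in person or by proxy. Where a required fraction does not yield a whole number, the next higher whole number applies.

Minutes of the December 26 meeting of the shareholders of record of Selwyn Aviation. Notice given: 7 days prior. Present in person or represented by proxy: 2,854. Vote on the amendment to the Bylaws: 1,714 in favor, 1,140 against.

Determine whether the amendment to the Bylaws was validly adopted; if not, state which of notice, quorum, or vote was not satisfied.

Notice: 7 days given; 10 required. Not satisfied.
Quorum: 33% of 8,640 = 2,851.20, rounded up to 2,852; 2,854 present. Satisfied.
Vote: requires three-fifths of those present (2,854); 3/5 of 2854 = 1712.40, rounded up to 1713, so 1,713 needed; 1,714 in favor. Satisfied.

Invalid — notice requirement not satisfied.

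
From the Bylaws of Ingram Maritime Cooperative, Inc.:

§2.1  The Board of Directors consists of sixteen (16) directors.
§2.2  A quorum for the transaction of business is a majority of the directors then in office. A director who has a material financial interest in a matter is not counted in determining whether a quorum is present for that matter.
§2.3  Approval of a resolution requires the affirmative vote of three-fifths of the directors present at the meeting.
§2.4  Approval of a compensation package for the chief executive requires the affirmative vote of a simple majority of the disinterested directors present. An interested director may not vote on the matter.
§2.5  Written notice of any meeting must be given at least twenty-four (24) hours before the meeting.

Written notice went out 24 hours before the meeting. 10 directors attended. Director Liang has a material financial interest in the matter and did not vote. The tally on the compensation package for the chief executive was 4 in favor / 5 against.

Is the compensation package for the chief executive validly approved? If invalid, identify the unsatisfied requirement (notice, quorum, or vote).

Notice: 24 hours given; 24 required (24 ≥ 24). Satisfied.
Quorum: 10 present, but the 1 interested director does not count, leaving 9. Quorum is 9. Satisfied.
Vote: the compensation package for the chief executive requires a majority of the disinterested directors present (10 − 1 = 9). A majority of 9 is 5, so 5 affirmative votes are needed; 4 voted in favor. Not satisfied.

Invalid — vote requirement not satisfied.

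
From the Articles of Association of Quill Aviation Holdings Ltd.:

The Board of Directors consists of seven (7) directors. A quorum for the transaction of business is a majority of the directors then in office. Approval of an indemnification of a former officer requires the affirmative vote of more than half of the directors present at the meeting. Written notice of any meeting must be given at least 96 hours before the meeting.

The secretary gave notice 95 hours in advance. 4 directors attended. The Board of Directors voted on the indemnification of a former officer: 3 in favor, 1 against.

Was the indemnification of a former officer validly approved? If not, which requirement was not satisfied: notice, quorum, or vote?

Invalid — notice requirement not satisfied.

Notice: 95 hours given; 96 required (95 < 96). Not satisfied.
Quorum: 4 present; quorum is 4. Satisfied.
Vote: the indemnification of a former officer requires a majority of the directors present (4). A majority of 4 is 3, so 3 affirmative votes are needed; 3 voted in favor. Satisfied.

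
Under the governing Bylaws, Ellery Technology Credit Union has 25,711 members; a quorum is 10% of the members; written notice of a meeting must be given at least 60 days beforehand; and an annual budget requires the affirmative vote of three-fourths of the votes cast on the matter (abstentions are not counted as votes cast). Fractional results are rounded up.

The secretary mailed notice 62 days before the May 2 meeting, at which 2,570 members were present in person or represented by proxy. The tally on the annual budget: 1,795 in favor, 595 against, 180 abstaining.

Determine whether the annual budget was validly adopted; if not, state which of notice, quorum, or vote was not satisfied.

Notice: 62 days given; 60 required. Satisfied.
Quorum: 10% of 25,711 = 2,571.10, rounded up to 2,572; 2,570 present. Not satisfied.
Vote: requires three-fourths of the votes cast (2,570 − 180 abstaining = 2,390); 3/4 of 2390 = 1792.50, rounded up to 1793, so 1,793 needed; 1,795 in favor. Satisfied.

Invalid — quorum requirement not satisfied.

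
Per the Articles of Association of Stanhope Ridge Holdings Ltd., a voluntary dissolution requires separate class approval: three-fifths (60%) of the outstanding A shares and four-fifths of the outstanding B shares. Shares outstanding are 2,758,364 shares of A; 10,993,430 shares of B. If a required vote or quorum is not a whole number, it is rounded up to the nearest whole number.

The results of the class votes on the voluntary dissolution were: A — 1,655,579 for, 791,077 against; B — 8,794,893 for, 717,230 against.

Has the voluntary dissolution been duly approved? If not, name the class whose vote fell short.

A: 3/5 of 2758364 = 1655018.40, rounded up to 1655019; 1,655,019 required, 1,655,579 in favor — approved.
B: 4/5 of 10993430 = 8794744; 8,794,744 required, 8,794,893 in favor — approved.

Approved — every class gave the required vote.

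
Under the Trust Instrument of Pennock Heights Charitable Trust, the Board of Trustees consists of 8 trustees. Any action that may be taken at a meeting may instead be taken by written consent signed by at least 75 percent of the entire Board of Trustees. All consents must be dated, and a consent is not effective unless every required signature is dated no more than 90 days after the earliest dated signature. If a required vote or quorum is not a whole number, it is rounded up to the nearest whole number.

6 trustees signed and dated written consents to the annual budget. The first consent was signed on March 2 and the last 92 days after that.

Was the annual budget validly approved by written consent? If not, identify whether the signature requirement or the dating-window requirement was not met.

Not effective — dating-window requirement not satisfied.

Signatures required: at least 75 percent of 8 — 3/4 of 8 = 6, so 6 needed; 6 signed. Sufficient.
Dating window: the latest signature is 92 days after the earliest; the limit is 90 days. Outside the window.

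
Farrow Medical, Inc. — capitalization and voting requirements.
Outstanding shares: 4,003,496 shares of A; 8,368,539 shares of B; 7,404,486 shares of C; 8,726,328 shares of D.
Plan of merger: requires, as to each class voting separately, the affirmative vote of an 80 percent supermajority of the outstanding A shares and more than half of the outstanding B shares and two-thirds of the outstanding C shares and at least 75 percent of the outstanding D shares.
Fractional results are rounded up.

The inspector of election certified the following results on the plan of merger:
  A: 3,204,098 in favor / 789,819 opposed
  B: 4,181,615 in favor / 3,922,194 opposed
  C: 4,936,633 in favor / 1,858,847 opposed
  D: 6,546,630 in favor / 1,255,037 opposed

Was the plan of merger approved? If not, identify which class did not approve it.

A: 4/5 of 4003496 = 3202796.80, rounded up to 3202797; 3,202,797 required, 3,204,098 in favor — approved.
B: a majority of 8368539 is 4184270; 4,184,270 required, 4,181,615 in favor — not approved.
C: 2/3 of 7404486 = 4936324; 4,936,324 required, 4,936,633 in favor — approved.
D: 3/4 of 8726328 = 6544746; 6,544,746 required, 6,546,630 in favor — approved.

Not approved — the B shares did not give the required vote.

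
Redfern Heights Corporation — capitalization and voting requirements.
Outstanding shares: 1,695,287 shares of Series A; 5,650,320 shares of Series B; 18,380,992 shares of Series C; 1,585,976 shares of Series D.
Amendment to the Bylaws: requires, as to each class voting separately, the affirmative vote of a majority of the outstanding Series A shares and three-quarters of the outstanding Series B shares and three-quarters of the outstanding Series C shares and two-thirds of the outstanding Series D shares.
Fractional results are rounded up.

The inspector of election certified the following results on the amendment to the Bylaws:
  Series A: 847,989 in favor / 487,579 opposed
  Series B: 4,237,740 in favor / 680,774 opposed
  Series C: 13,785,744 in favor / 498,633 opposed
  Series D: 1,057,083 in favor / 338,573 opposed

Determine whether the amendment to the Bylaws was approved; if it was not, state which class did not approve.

Series A: a majority of 1695287 is 847644; 847,644 required, 847,989 in favor — approved.
Series B: 3/4 of 5650320 = 4237740; 4,237,740 required, 4,237,740 in favor — approved.
Series C: 3/4 of 18380992 = 13785744; 13,785,744 required, 13,785,744 in favor — approved.
Series D: 2/3 of 1585976 = 1057317.33, rounded up to 1057318; 1,057,318 required, 1,057,083 in favor — not approved.

Not approved — the Series D shares did not give the required vote.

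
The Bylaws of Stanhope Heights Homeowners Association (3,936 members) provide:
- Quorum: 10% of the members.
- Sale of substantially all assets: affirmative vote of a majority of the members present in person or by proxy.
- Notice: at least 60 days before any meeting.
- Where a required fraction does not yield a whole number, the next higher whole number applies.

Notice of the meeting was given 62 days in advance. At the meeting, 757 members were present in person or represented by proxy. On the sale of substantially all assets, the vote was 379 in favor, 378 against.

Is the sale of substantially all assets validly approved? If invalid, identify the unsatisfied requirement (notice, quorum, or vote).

Notice: 62 days given; 60 required. Satisfied.
Quorum: 10% of 3,936 = 393.60, rounded up to 394; 757 present. Satisfied.
Vote: requires a majority of those present (757); a majority of 757 is 379, so 379 needed; 379 in favor. Satisfied.

Valid — all requirements satisfied.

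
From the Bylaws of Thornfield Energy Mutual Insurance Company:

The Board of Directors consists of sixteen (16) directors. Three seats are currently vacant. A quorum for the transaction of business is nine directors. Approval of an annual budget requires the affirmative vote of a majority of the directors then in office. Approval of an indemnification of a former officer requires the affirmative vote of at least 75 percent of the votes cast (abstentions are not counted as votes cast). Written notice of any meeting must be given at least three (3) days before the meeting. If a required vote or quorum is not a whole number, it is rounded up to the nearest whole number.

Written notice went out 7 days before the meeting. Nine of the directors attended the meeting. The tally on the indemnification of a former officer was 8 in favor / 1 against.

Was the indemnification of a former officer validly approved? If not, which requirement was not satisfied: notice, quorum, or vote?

Valid — all requirements satisfied.

Notice: 7 days given; 3 required (7 ≥ 3). Satisfied.
Quorum: 9 present; quorum is 9. Satisfied.
Vote: the indemnification of a former officer requires three-fourths of the votes cast (9). 3/4 of 9 = 6.75, rounded up to 7, so 7 affirmative votes are needed; 8 voted in favor. Satisfied.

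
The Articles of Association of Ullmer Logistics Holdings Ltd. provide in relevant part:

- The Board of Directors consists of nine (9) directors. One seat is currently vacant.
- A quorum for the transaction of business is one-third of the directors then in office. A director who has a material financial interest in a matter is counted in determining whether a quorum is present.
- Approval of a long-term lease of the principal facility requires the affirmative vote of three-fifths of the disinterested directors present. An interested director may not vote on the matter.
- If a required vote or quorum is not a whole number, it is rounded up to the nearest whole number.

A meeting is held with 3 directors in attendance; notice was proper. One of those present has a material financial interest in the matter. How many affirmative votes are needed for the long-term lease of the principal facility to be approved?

2

The long-term lease of the principal facility requires three-fifths of the disinterested directors present (3 − 1 = 2).
3/5 of 2 = 1.20, rounded up to 2.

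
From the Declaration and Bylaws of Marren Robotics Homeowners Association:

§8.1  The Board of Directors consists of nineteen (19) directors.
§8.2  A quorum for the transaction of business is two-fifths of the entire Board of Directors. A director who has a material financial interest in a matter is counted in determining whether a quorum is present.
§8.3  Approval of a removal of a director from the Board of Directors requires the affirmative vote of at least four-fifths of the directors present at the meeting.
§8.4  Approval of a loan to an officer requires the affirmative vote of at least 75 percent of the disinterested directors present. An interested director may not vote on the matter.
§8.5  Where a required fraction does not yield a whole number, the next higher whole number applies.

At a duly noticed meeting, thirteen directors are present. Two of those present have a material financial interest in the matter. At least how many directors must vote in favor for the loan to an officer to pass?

9

The loan to an officer requires three-fourths of the disinterested directors present (13 − 2 = 11).
3/4 of 11 = 8.25, rounded up to 9.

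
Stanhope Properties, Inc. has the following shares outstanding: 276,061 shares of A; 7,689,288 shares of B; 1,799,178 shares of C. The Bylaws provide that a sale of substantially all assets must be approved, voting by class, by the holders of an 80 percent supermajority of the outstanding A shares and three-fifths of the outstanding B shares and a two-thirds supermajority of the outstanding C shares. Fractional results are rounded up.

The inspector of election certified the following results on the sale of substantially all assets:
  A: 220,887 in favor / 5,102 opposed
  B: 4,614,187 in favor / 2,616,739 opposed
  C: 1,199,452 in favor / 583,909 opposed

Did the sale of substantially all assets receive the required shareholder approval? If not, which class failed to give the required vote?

A: 4/5 of 276061 = 220848.80, rounded up to 220849; 220,849 required, 220,887 in favor — approved.
B: 3/5 of 7689288 = 4613572.80, rounded up to 4613573; 4,613,573 required, 4,614,187 in favor — approved.
C: 2/3 of 1799178 = 1199452; 1,199,452 required, 1,199,452 in favor — approved.

Approved — every class gave the required vote.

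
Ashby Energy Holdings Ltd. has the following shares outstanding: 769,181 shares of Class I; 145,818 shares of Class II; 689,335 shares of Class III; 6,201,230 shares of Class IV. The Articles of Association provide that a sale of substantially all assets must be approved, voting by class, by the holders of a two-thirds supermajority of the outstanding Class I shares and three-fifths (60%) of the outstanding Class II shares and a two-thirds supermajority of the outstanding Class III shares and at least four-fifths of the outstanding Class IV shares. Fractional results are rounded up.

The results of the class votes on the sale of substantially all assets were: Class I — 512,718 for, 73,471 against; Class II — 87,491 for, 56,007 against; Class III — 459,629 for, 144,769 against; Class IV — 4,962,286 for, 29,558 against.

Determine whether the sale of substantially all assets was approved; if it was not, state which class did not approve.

Not approved — the Class I shares did not give the required vote.

Class I: 2/3 of 769181 = 512787.33, rounded up to 512788; 512,788 required, 512,718 in favor — not approved.
Class II: 3/5 of 145818 = 87490.80, rounded up to 87491; 87,491 required, 87,491 in favor — approved.
Class III: 2/3 of 689335 = 459556.67, rounded up to 459557; 459,557 required, 459,629 in favor — approved.
Class IV: 4/5 of 6201230 = 4960984; 4,960,984 required, 4,962,286 in favor — approved.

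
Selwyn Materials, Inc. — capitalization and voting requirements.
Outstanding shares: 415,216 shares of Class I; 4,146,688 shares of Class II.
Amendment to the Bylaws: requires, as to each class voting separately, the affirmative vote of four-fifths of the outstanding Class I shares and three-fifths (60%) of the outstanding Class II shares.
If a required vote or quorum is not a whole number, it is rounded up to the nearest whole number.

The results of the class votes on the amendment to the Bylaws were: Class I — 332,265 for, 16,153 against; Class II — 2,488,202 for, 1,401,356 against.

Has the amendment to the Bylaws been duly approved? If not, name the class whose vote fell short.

Approved — every class gave the required vote.

Class I: 4/5 of 415216 = 332172.80, rounded up to 332173; 332,173 required, 332,265 in favor — approved.
Class II: 3/5 of 4146688 = 2488012.80, rounded up to 2488013; 2,488,013 required, 2,488,202 in favor — approved.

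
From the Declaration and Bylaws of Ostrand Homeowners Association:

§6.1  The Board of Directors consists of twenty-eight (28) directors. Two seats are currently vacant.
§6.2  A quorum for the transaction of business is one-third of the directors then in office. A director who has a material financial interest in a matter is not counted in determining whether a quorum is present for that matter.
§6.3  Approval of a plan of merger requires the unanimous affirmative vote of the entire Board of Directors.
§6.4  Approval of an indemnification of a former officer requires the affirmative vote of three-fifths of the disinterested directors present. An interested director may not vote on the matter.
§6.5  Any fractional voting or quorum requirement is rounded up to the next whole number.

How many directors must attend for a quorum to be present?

1/3 of 26 = 8.67, rounded up to 9.

9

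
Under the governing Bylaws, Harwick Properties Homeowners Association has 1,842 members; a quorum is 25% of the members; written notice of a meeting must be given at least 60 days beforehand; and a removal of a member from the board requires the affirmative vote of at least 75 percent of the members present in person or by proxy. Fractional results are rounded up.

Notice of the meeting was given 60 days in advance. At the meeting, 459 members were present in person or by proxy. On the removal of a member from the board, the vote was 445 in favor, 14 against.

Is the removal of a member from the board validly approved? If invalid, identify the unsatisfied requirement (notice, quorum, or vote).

Notice: 60 days given; 60 required. Satisfied.
Quorum: 25% of 1,842 = 460.50, rounded up to 461; 459 present. Not satisfied.
Vote: requires three-fourths of those present (459); 3/4 of 459 = 344.25, rounded up to 345, so 345 needed; 445 in favor. Satisfied.

Invalid — quorum requirement not satisfied.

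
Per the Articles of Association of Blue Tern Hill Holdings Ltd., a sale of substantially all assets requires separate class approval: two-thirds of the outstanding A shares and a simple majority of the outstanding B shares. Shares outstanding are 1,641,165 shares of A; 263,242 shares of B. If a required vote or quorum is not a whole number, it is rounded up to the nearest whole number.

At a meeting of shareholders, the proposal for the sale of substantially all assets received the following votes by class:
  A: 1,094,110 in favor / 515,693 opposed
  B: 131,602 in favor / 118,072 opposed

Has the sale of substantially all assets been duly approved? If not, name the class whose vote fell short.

A: 2/3 of 1641165 = 1094110; 1,094,110 required, 1,094,110 in favor — approved.
B: a majority of 263242 is 131622; 131,622 required, 131,602 in favor — not approved.

Not approved — the B shares did not give the required vote.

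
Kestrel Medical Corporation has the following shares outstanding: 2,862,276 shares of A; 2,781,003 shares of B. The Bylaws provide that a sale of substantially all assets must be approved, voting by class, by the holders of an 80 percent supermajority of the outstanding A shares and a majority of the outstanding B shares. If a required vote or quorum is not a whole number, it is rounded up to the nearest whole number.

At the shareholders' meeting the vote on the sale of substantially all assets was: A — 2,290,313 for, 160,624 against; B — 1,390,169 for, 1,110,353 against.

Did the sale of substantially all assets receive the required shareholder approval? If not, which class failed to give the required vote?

Not approved — the B shares did not give the required vote.

A: 4/5 of 2862276 = 2289820.80, rounded up to 2289821; 2,289,821 required, 2,290,313 in favor — approved.
B: a majority of 2781003 is 1390502; 1,390,502 required, 1,390,169 in favor — not approved.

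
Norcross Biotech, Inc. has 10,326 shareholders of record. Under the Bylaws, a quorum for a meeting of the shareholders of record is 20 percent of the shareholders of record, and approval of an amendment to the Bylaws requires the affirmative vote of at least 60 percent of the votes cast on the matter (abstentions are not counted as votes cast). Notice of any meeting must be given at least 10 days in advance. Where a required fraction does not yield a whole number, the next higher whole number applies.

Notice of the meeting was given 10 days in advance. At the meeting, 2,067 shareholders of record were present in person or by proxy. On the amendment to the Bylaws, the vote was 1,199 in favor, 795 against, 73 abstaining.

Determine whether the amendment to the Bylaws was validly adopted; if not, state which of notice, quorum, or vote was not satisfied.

Valid — all requirements satisfied.

Notice: 10 days given; 10 required. Satisfied.
Quorum: 20% of 10,326 = 2,065.20, rounded up to 2,066; 2,067 present. Satisfied.
Vote: requires three-fifths of the votes cast (2,067 − 73 abstaining = 1,994); 3/5 of 1994 = 1196.40, rounded up to 1197, so 1,197 needed; 1,199 in favor. Satisfied.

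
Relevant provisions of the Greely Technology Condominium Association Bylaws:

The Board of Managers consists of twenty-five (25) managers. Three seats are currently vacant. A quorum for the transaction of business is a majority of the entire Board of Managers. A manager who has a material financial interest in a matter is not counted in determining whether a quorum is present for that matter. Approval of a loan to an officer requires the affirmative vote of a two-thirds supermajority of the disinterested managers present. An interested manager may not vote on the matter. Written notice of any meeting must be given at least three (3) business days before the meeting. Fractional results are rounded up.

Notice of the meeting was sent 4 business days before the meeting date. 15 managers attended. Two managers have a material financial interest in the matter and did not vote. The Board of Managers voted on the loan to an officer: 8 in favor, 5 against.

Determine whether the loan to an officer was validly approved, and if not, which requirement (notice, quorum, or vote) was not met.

Notice: 4 business days given; 3 required (4 ≥ 3). Satisfied.
Quorum: 15 present, but the 2 interested managers do not count, leaving 13. Quorum is 13. Satisfied.
Vote: the loan to an officer requires two-thirds of the disinterested managers present (15 − 2 = 13). 2/3 of 13 = 8.67, rounded up to 9, so 9 affirmative votes are needed; 8 voted in favor. Not satisfied.

Invalid — vote requirement not satisfied.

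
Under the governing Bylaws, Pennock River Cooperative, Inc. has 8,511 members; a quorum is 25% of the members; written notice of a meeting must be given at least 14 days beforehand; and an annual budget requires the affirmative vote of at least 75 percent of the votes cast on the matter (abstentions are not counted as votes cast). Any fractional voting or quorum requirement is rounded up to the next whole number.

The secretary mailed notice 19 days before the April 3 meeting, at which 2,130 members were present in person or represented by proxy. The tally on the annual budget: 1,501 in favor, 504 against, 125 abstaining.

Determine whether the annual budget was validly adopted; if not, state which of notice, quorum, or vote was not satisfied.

Notice: 19 days given; 14 required. Satisfied.
Quorum: 25% of 8,511 = 2,127.75, rounded up to 2,128; 2,130 present. Satisfied.
Vote: requires three-fourths of the votes cast (2,130 − 125 abstaining = 2,005); 3/4 of 2005 = 1503.75, rounded up to 1504, so 1,504 needed; 1,501 in favor. Not satisfied.

Invalid — vote requirement not satisfied.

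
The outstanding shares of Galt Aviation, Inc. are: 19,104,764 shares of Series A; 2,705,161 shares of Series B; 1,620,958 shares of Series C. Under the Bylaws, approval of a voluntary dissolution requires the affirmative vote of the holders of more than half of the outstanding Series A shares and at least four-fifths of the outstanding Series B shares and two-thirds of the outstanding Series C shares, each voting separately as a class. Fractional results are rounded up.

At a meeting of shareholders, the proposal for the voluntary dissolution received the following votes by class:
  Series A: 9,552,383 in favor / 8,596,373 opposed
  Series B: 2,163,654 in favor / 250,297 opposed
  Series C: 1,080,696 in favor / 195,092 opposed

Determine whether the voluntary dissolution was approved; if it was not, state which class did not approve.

Not approved — the Series B shares did not give the required vote.

Series A: a majority of 19104764 is 9552383; 9,552,383 required, 9,552,383 in favor — approved.
Series B: 4/5 of 2705161 = 2164128.80, rounded up to 2164129; 2,164,129 required, 2,163,654 in favor — not approved.
Series C: 2/3 of 1620958 = 1080638.67, rounded up to 1080639; 1,080,639 required, 1,080,696 in favor — approved.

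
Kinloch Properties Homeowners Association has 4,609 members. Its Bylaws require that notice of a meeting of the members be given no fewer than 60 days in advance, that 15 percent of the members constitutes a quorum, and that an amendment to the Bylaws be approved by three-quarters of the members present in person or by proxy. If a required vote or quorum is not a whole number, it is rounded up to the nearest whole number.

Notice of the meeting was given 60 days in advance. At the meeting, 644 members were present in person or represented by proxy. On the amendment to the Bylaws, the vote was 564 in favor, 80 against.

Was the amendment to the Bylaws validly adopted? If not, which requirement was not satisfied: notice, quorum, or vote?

Invalid — quorum requirement not satisfied.

Notice: 60 days given; 60 required. Satisfied.
Quorum: 15% of 4,609 = 691.35, rounded up to 692; 644 present. Not satisfied.
Vote: requires three-fourths of those present (644); 3/4 of 644 = 483, so 483 needed; 564 in favor. Satisfied.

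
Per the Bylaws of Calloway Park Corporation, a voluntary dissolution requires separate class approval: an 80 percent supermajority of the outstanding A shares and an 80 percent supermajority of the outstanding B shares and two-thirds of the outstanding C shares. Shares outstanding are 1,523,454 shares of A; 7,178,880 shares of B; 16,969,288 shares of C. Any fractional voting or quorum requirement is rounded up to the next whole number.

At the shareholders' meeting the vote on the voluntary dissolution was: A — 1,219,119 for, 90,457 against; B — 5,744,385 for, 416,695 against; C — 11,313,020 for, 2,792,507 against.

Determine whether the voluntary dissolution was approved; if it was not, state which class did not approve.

Approved — every class gave the required vote.

A: 4/5 of 1523454 = 1218763.20, rounded up to 1218764; 1,218,764 required, 1,219,119 in favor — approved.
B: 4/5 of 7178880 = 5743104; 5,743,104 required, 5,744,385 in favor — approved.
C: 2/3 of 16969288 = 11312858.67, rounded up to 11312859; 11,312,859 required, 11,313,020 in favor — approved.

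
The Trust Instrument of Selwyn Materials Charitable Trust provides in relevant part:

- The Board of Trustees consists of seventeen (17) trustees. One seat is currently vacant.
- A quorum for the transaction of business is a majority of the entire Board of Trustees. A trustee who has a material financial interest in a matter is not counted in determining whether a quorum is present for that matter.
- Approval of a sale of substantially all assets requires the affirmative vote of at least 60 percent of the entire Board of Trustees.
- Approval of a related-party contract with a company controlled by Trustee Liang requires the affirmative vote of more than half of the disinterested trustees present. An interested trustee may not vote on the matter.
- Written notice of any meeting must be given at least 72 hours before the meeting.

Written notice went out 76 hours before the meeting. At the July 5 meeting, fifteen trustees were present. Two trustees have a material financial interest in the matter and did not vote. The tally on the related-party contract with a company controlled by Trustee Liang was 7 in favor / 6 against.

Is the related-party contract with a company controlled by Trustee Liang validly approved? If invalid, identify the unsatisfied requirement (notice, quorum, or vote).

Valid — all requirements satisfied.

Notice: 76 hours given; 72 required (76 ≥ 72). Satisfied.
Quorum: 15 present, but the 2 interested trustees do not count, leaving 13. Quorum is 9. Satisfied.
Vote: the related-party contract with a company controlled by Trustee Liang requires a majority of the disinterested trustees present (15 − 2 = 13). A majority of 13 is 7, so 7 affirmative votes are needed; 7 voted in favor. Satisfied.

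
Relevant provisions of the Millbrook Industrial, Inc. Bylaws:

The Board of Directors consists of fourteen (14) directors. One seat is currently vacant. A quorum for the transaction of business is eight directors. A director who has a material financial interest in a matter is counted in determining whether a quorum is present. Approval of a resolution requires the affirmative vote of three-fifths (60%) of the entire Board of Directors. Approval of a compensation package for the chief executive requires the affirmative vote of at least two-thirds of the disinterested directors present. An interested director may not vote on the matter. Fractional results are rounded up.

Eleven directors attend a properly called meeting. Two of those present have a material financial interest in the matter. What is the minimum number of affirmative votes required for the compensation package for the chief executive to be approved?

6

The compensation package for the chief executive requires two-thirds of the disinterested directors present (11 − 2 = 9).
2/3 of 9 = 6.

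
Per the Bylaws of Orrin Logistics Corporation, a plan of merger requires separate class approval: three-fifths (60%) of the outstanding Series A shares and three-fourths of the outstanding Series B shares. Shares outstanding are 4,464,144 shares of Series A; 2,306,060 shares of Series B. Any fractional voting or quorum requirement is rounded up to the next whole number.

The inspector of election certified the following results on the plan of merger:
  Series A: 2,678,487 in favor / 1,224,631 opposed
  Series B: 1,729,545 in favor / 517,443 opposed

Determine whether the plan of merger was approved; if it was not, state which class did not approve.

Series A: 3/5 of 4464144 = 2678486.40, rounded up to 2678487; 2,678,487 required, 2,678,487 in favor — approved.
Series B: 3/4 of 2306060 = 1729545; 1,729,545 required, 1,729,545 in favor — approved.

Approved — every class gave the required vote.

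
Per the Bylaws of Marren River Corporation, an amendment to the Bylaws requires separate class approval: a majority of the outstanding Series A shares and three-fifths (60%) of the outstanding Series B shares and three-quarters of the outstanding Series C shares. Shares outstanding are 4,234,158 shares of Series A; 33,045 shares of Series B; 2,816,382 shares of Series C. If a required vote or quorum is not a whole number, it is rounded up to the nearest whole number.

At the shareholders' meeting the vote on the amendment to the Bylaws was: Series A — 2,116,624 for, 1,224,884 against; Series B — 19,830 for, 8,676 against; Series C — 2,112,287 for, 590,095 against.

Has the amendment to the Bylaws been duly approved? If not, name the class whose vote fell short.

Not approved — the Series A shares did not give the required vote.

Series A: a majority of 4234158 is 2117080; 2,117,080 required, 2,116,624 in favor — not approved.
Series B: 3/5 of 33045 = 19827; 19,827 required, 19,830 in favor — approved.
Series C: 3/4 of 2816382 = 2112286.50, rounded up to 2112287; 2,112,287 required, 2,112,287 in favor — approved.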